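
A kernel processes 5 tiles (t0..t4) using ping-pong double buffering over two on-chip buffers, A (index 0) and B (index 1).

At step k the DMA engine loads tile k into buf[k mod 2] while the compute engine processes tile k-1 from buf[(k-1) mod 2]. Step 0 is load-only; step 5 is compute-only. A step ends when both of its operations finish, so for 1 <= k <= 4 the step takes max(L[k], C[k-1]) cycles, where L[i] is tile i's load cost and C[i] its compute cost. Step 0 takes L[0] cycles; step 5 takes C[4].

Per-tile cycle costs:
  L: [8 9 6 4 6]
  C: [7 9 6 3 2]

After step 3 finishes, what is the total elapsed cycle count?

end_cycle[3] = 32

[0] DMA t0→A (8c) ∥ CU idle ⇒ 8c, clock 8
[1] DMA t1→B (9c) ∥ CU A:t0 (7c) ⇒ 9c, clock 17
[2] DMA t2→A (6c) ∥ CU B:t1 (9c) ⇒ 9c, clock 26
[3] DMA t3→B (4c) ∥ CU A:t2 (6c) ⇒ 6c, clock 32
[4] DMA t4→A (6c) ∥ CU B:t3 (3c) ⇒ 6c, clock 38
[5] DMA idle ∥ CU A:t4 (2c) ⇒ 2c, clock 40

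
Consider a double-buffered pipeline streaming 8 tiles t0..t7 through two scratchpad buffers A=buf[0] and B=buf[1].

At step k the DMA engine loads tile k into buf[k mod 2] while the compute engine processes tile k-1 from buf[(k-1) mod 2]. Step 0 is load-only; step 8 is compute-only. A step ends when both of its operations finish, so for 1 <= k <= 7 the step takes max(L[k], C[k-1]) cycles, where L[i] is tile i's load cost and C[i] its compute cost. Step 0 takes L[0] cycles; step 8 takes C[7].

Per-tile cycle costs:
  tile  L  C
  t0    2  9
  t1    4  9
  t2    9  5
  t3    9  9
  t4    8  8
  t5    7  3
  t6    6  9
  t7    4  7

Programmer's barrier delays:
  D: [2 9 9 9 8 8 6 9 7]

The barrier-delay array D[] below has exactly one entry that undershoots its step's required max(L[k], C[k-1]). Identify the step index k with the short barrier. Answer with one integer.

hazard at step 4

step 0: need L[0]=2 = 2; D[0]=2 ok
step 1: need max(L[1]=4,C[0]=9) = 9; D[1]=9 ok
step 2: need max(L[2]=9,C[1]=9) = 9; D[2]=9 ok
step 3: need max(L[3]=9,C[2]=5) = 9; D[3]=9 ok
step 4: need max(L[4]=8,C[3]=9) = 9; D[4]=8 SHORT
step 5: need max(L[5]=7,C[4]=8) = 8; D[5]=8 ok
step 6: need max(L[6]=6,C[5]=3) = 6; D[6]=6 ok
step 7: need max(L[7]=4,C[6]=9) = 9; D[7]=9 ok
step 8: need C[7]=7 = 7; D[8]=7 ok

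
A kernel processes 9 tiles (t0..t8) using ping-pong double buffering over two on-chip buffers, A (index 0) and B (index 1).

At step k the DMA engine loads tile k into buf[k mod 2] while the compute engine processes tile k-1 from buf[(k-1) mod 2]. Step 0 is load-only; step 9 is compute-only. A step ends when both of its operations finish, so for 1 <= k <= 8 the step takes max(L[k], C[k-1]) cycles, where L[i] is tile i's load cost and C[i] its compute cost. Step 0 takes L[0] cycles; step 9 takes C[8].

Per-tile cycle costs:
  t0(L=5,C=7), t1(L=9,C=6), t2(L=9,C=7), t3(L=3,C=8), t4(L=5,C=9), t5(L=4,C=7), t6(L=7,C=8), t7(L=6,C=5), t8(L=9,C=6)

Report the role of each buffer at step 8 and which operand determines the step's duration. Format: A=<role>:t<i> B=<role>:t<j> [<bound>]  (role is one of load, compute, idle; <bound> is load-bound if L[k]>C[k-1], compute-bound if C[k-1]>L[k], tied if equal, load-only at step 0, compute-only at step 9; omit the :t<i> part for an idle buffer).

k=0 load=t0/5c comp=- wait=5 total=5
k=1 load=t1/9c comp=t0/7c wait=9 total=14
k=2 load=t2/9c comp=t1/6c wait=9 total=23
k=3 load=t3/3c comp=t2/7c wait=7 total=30
k=4 load=t4/5c comp=t3/8c wait=8 total=38
k=5 load=t5/4c comp=t4/9c wait=9 total=47
k=6 load=t6/7c comp=t5/7c wait=7 total=54
k=7 load=t7/6c comp=t6/8c wait=8 total=62
k=8 load=t8/9c comp=t7/5c wait=9 total=71
k=9 load=- comp=t8/6c wait=6 total=77

step 8: A=load:t8 B=compute:t7 [load-bound]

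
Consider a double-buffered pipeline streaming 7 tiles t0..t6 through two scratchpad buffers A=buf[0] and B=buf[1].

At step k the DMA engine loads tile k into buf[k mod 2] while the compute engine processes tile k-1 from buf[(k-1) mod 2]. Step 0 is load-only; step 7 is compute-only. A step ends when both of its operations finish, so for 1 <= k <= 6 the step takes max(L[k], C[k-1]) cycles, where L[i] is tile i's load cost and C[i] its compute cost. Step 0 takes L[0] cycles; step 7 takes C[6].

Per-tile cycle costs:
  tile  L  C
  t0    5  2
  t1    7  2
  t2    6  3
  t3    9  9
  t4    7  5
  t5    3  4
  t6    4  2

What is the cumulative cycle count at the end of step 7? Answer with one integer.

end_cycle[7] = 47

k=0 load=t0/5c comp=- wait=5 total=5
k=1 load=t1/7c comp=t0/2c wait=7 total=12
k=2 load=t2/6c comp=t1/2c wait=6 total=18
k=3 load=t3/9c comp=t2/3c wait=9 total=27
k=4 load=t4/7c comp=t3/9c wait=9 total=36
k=5 load=t5/3c comp=t4/5c wait=5 total=41
k=6 load=t6/4c comp=t5/4c wait=4 total=45
k=7 load=- comp=t6/2c wait=2 total=47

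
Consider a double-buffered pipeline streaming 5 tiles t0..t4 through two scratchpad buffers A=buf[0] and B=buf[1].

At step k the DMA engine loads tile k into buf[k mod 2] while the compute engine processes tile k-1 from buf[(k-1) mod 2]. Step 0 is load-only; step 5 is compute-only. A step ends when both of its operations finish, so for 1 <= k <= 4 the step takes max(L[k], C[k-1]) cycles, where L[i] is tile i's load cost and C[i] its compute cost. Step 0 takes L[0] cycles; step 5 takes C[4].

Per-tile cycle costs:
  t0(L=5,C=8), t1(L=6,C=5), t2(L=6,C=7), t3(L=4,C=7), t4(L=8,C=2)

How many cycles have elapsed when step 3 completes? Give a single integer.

k=0 load=t0/5c comp=- wait=5 total=5
k=1 load=t1/6c comp=t0/8c wait=8 total=13
k=2 load=t2/6c comp=t1/5c wait=6 total=19
k=3 load=t3/4c comp=t2/7c wait=7 total=26
k=4 load=t4/8c comp=t3/7c wait=8 total=34
k=5 load=- comp=t4/2c wait=2 total=36

end_cycle[3] = 26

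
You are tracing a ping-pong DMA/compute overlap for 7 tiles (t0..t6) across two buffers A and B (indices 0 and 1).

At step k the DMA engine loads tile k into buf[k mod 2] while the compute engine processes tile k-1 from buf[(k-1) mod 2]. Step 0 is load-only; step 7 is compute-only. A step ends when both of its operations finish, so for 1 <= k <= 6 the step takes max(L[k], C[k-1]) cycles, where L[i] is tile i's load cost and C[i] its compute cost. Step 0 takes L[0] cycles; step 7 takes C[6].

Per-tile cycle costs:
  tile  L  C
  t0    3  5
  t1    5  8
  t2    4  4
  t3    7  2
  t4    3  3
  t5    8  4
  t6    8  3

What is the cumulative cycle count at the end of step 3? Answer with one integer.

end_cycle[3] = 23

  0. 3=3c; end=3; A:t0 B:-
  1. max(5,5)=5c; end=8; A:t0 B:t1
  2. max(4,8)=8c; end=16; A:t2 B:t1
  3. max(7,4)=7c; end=23; A:t2 B:t3
  4. max(3,2)=3c; end=26; A:t4 B:t3
  5. max(8,3)=8c; end=34; A:t4 B:t5
  6. max(8,4)=8c; end=42; A:t6 B:t5
  7. 3=3c; end=45; A:t6 B:t5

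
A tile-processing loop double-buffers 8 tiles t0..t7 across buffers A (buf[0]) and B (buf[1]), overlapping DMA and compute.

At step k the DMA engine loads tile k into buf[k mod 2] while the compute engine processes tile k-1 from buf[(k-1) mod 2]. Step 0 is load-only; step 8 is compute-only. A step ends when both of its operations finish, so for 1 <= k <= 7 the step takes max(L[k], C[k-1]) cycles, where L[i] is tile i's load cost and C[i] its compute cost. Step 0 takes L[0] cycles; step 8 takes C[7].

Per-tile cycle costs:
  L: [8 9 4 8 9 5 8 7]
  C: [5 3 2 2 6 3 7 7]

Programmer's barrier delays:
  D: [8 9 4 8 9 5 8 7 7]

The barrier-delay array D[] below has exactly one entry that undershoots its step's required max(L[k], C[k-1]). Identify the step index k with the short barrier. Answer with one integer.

hazard at step 5

k=0 barrier L[0]=8→8c, D[0]=8 ok
k=1 barrier max(L[1]=9,C[0]=5)→9c, D[1]=9 ok
k=2 barrier max(L[2]=4,C[1]=3)→4c, D[2]=4 ok
k=3 barrier max(L[3]=8,C[2]=2)→8c, D[3]=8 ok
k=4 barrier max(L[4]=9,C[3]=2)→9c, D[4]=9 ok
k=5 barrier max(L[5]=5,C[4]=6)→6c, D[5]=5 SHORT
k=6 barrier max(L[6]=8,C[5]=3)→8c, D[6]=8 ok
k=7 barrier max(L[7]=7,C[6]=7)→7c, D[7]=7 ok
k=8 barrier C[7]=7→7c, D[8]=7 ok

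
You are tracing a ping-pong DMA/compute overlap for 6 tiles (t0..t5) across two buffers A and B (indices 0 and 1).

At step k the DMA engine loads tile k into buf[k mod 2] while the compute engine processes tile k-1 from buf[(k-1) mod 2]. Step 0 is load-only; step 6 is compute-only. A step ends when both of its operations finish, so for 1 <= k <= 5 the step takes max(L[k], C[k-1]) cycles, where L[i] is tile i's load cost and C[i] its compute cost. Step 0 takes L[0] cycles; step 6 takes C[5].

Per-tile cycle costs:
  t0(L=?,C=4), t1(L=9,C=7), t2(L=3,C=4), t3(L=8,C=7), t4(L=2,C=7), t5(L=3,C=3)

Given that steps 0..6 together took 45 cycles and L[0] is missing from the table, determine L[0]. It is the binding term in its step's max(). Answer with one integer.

step 0 → dur = L[0]=? = L[0]  (unknown; binding)
step 1 → dur = max(L[1]=9, C[0]=4) = 9
step 2 → dur = max(L[2]=3, C[1]=7) = 7
step 3 → dur = max(L[3]=8, C[2]=4) = 8
step 4 → dur = max(L[4]=2, C[3]=7) = 7
step 5 → dur = max(L[5]=3, C[4]=7) = 7
step 6 → dur = C[5]=3 = 3
sum of known step durations = 41
dur[0] = total - known = 45 - 41 = 4
L[0] is the binding max in step 0, so L[0] = dur[0] = 4

L[0] = 4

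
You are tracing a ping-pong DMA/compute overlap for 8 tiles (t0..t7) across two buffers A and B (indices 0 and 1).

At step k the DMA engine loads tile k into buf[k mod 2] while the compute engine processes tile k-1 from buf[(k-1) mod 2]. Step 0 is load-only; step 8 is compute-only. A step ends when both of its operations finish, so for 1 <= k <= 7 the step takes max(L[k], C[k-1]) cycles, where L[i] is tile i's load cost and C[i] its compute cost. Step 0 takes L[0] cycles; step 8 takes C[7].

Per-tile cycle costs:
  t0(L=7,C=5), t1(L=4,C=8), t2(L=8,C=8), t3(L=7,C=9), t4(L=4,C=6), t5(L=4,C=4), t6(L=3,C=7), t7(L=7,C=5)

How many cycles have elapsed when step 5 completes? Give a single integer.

end_cycle[5] = 43

[0] DMA t0→A (7c) ∥ CU idle ⇒ 7c, clock 7
[1] DMA t1→B (4c) ∥ CU A:t0 (5c) ⇒ 5c, clock 12
[2] DMA t2→A (8c) ∥ CU B:t1 (8c) ⇒ 8c, clock 20
[3] DMA t3→B (7c) ∥ CU A:t2 (8c) ⇒ 8c, clock 28
[4] DMA t4→A (4c) ∥ CU B:t3 (9c) ⇒ 9c, clock 37
[5] DMA t5→B (4c) ∥ CU A:t4 (6c) ⇒ 6c, clock 43
[6] DMA t6→A (3c) ∥ CU B:t5 (4c) ⇒ 4c, clock 47
[7] DMA t7→B (7c) ∥ CU A:t6 (7c) ⇒ 7c, clock 54
[8] DMA idle ∥ CU B:t7 (5c) ⇒ 5c, clock 59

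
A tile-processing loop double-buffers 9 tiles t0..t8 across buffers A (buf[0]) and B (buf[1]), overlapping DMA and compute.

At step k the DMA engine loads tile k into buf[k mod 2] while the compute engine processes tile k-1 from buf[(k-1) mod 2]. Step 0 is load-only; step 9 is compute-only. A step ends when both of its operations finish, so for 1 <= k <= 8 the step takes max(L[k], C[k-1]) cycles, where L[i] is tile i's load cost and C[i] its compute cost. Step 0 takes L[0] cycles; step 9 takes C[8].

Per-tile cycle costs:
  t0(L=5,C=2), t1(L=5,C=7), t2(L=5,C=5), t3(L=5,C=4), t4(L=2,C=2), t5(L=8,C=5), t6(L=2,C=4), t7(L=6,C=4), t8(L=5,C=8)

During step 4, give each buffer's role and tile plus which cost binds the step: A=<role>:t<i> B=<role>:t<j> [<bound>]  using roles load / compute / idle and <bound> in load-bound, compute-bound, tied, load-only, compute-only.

[0] DMA t0→A (5c) ∥ CU idle ⇒ 5c, clock 5
[1] DMA t1→B (5c) ∥ CU A:t0 (2c) ⇒ 5c, clock 10
[2] DMA t2→A (5c) ∥ CU B:t1 (7c) ⇒ 7c, clock 17
[3] DMA t3→B (5c) ∥ CU A:t2 (5c) ⇒ 5c, clock 22
[4] DMA t4→A (2c) ∥ CU B:t3 (4c) ⇒ 4c, clock 26
[5] DMA t5→B (8c) ∥ CU A:t4 (2c) ⇒ 8c, clock 34
[6] DMA t6→A (2c) ∥ CU B:t5 (5c) ⇒ 5c, clock 39
[7] DMA t7→B (6c) ∥ CU A:t6 (4c) ⇒ 6c, clock 45
[8] DMA t8→A (5c) ∥ CU B:t7 (4c) ⇒ 5c, clock 50
[9] DMA idle ∥ CU A:t8 (8c) ⇒ 8c, clock 58

step 4: A=load:t4 B=compute:t3 [compute-bound]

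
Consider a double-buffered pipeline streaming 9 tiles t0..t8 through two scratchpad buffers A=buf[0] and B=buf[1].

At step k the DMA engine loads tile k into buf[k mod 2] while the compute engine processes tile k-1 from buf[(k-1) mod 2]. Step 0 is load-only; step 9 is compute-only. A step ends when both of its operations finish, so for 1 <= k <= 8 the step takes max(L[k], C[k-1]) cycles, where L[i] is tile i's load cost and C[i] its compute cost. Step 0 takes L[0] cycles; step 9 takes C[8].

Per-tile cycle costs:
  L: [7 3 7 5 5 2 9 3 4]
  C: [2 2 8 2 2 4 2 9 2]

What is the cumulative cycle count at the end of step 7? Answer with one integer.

end_cycle[7] = 44

step 0: L[0]=7 → dur=7, Σ=7 | A=load:t0 B=idle [load-only]
step 1: L[1]=3 C[0]=2 → dur=3, Σ=10 | A=compute:t0 B=load:t1 [load-bound]
step 2: L[2]=7 C[1]=2 → dur=7, Σ=17 | A=load:t2 B=compute:t1 [load-bound]
step 3: L[3]=5 C[2]=8 → dur=8, Σ=25 | A=compute:t2 B=load:t3 [compute-bound]
step 4: L[4]=5 C[3]=2 → dur=5, Σ=30 | A=load:t4 B=compute:t3 [load-bound]
step 5: L[5]=2 C[4]=2 → dur=2, Σ=32 | A=compute:t4 B=load:t5 [tied]
step 6: L[6]=9 C[5]=4 → dur=9, Σ=41 | A=load:t6 B=compute:t5 [load-bound]
step 7: L[7]=3 C[6]=2 → dur=3, Σ=44 | A=compute:t6 B=load:t7 [load-bound]
step 8: L[8]=4 C[7]=9 → dur=9, Σ=53 | A=load:t8 B=compute:t7 [compute-bound]
step 9: C[8]=2 → dur=2, Σ=55 | A=compute:t8 B=idle [compute-only]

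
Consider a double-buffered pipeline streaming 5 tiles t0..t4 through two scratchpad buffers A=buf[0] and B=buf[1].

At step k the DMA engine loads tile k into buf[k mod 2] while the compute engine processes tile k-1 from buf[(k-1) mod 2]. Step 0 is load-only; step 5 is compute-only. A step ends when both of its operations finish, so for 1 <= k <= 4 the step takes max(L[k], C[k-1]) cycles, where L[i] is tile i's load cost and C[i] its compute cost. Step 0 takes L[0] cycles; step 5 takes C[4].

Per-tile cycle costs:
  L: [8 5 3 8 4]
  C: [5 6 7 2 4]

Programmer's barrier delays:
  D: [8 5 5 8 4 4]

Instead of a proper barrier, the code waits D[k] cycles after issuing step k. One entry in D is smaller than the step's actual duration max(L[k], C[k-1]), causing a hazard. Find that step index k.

hazard at step 2

k=0 barrier L[0]=8→8c, D[0]=8 ok
k=1 barrier max(L[1]=5,C[0]=5)→5c, D[1]=5 ok
k=2 barrier max(L[2]=3,C[1]=6)→6c, D[2]=5 SHORT
k=3 barrier max(L[3]=8,C[2]=7)→8c, D[3]=8 ok
k=4 barrier max(L[4]=4,C[3]=2)→4c, D[4]=4 ok
k=5 barrier C[4]=4→4c, D[5]=4 ok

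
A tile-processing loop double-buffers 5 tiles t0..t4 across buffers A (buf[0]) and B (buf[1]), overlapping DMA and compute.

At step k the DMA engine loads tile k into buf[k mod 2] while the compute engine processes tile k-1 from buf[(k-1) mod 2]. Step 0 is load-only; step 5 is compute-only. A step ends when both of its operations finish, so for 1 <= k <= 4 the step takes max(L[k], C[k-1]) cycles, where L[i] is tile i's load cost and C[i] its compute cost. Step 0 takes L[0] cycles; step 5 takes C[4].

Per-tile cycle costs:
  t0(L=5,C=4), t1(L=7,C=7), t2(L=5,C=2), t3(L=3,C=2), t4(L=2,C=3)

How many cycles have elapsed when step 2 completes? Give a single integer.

end_cycle[2] = 19

step 0: L[0]=5 → dur=5, Σ=5 | A=load:t0 B=idle [load-only]
step 1: L[1]=7 C[0]=4 → dur=7, Σ=12 | A=compute:t0 B=load:t1 [load-bound]
step 2: L[2]=5 C[1]=7 → dur=7, Σ=19 | A=load:t2 B=compute:t1 [compute-bound]
step 3: L[3]=3 C[2]=2 → dur=3, Σ=22 | A=compute:t2 B=load:t3 [load-bound]
step 4: L[4]=2 C[3]=2 → dur=2, Σ=24 | A=load:t4 B=compute:t3 [tied]
step 5: C[4]=3 → dur=3, Σ=27 | A=compute:t4 B=idle [compute-only]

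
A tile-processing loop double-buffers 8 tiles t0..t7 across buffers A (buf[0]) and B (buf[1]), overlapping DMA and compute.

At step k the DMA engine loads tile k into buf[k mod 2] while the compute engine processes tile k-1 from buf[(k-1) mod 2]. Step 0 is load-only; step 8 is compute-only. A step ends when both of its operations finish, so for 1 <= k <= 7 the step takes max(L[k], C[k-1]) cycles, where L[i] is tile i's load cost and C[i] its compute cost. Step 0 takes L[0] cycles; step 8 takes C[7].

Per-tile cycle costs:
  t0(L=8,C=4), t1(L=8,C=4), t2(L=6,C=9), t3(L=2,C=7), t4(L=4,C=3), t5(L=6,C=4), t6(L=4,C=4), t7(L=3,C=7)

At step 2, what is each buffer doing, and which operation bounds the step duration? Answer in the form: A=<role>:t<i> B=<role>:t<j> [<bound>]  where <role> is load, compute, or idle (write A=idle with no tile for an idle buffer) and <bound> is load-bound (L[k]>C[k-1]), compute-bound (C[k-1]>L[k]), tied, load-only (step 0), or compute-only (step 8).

  0. 8=8c; end=8; A:t0 B:-
  1. max(8,4)=8c; end=16; A:t0 B:t1
  2. max(6,4)=6c; end=22; A:t2 B:t1
  3. max(2,9)=9c; end=31; A:t2 B:t3
  4. max(4,7)=7c; end=38; A:t4 B:t3
  5. max(6,3)=6c; end=44; A:t4 B:t5
  6. max(4,4)=4c; end=48; A:t6 B:t5
  7. max(3,4)=4c; end=52; A:t6 B:t7
  8. 7=7c; end=59; A:t6 B:t7

step 2: A=load:t2 B=compute:t1 [load-bound]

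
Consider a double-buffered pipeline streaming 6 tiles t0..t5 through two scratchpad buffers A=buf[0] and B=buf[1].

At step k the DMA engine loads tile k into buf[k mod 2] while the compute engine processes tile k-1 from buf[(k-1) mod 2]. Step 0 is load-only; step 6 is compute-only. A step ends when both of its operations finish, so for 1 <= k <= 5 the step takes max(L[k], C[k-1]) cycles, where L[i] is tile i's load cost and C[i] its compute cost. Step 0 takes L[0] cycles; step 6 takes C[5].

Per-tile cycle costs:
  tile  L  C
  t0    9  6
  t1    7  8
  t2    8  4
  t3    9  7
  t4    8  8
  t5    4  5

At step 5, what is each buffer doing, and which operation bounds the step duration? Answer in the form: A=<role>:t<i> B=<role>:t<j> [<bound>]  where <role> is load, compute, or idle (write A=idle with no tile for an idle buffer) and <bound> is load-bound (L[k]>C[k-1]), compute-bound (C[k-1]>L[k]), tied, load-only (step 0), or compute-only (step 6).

step 5: A=compute:t4 B=load:t5 [compute-bound]

step 0: L[0]=9 → dur=9, Σ=9 | A=load:t0 B=idle [load-only]
step 1: L[1]=7 C[0]=6 → dur=7, Σ=16 | A=compute:t0 B=load:t1 [load-bound]
step 2: L[2]=8 C[1]=8 → dur=8, Σ=24 | A=load:t2 B=compute:t1 [tied]
step 3: L[3]=9 C[2]=4 → dur=9, Σ=33 | A=compute:t2 B=load:t3 [load-bound]
step 4: L[4]=8 C[3]=7 → dur=8, Σ=41 | A=load:t4 B=compute:t3 [load-bound]
step 5: L[5]=4 C[4]=8 → dur=8, Σ=49 | A=compute:t4 B=load:t5 [compute-bound]
step 6: C[5]=5 → dur=5, Σ=54 | A=idle B=compute:t5 [compute-only]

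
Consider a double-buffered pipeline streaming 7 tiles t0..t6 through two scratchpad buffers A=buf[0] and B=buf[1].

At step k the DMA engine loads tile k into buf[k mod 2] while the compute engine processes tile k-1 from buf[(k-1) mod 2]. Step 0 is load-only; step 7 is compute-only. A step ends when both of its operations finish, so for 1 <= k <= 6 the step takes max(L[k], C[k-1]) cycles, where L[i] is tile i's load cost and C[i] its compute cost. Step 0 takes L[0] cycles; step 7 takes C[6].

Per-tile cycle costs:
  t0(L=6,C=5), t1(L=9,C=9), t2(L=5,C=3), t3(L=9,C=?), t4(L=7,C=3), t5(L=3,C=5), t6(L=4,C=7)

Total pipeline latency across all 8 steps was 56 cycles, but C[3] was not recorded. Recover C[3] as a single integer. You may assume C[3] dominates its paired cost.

step 0: dur = L[0]=6 = 6
step 1: dur = max(L[1]=9, C[0]=5) = 9
step 2: dur = max(L[2]=5, C[1]=9) = 9
step 3: dur = max(L[3]=9, C[2]=3) = 9
step 4: dur = max(L[4]=7, C[3]=?) = C[3]  (unknown; binding)
step 5: dur = max(L[5]=3, C[4]=3) = 3
step 6: dur = max(L[6]=4, C[5]=5) = 5
step 7: dur = C[6]=7 = 7
sum of known step durations = 48
dur[4] = total - known = 56 - 48 = 8
C[3] is the binding max in step 4, so C[3] = dur[4] = 8

C[3] = 8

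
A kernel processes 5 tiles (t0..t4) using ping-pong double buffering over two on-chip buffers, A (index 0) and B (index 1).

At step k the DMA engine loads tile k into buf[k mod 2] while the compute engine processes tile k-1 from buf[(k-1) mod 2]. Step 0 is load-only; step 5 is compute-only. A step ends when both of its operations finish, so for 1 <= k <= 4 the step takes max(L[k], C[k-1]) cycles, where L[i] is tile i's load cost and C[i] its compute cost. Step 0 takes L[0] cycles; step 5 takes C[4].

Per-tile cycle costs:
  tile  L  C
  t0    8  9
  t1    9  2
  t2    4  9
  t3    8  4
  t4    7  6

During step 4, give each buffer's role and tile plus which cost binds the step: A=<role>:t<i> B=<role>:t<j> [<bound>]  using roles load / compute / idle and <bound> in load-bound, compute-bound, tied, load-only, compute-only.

step 4: A=load:t4 B=compute:t3 [load-bound]

step 0: L[0]=8 → dur=8, Σ=8 | A=load:t0 B=idle [load-only]
step 1: L[1]=9 C[0]=9 → dur=9, Σ=17 | A=compute:t0 B=load:t1 [tied]
step 2: L[2]=4 C[1]=2 → dur=4, Σ=21 | A=load:t2 B=compute:t1 [load-bound]
step 3: L[3]=8 C[2]=9 → dur=9, Σ=30 | A=compute:t2 B=load:t3 [compute-bound]
step 4: L[4]=7 C[3]=4 → dur=7, Σ=37 | A=load:t4 B=compute:t3 [load-bound]
step 5: C[4]=6 → dur=6, Σ=43 | A=compute:t4 B=idle [compute-only]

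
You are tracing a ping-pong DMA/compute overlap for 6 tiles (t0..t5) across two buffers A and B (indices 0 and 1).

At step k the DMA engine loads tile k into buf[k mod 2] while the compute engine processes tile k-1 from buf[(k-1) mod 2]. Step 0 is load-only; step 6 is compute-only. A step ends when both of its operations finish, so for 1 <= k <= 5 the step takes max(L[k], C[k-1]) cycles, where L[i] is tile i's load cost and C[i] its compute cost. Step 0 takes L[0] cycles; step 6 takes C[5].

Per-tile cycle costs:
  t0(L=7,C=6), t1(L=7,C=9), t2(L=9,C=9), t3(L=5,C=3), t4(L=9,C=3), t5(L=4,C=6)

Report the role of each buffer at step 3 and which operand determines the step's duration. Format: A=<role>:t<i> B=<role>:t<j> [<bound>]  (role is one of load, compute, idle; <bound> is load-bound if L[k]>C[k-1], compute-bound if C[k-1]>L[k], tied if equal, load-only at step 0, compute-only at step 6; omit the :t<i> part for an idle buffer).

k=0 load=t0/7c comp=- wait=7 total=7
k=1 load=t1/7c comp=t0/6c wait=7 total=14
k=2 load=t2/9c comp=t1/9c wait=9 total=23
k=3 load=t3/5c comp=t2/9c wait=9 total=32
k=4 load=t4/9c comp=t3/3c wait=9 total=41
k=5 load=t5/4c comp=t4/3c wait=4 total=45
k=6 load=- comp=t5/6c wait=6 total=51

step 3: A=compute:t2 B=load:t3 [compute-bound]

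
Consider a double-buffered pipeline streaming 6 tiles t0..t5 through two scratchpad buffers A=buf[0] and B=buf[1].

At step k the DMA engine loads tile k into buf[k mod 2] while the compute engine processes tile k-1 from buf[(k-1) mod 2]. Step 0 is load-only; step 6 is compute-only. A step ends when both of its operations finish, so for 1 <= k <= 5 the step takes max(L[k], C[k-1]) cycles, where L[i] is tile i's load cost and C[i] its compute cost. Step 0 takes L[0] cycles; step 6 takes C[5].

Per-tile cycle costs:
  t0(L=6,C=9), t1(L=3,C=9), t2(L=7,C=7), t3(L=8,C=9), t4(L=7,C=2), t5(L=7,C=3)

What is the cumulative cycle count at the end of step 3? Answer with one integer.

end_cycle[3] = 32

  0. 6=6c; end=6; A:t0 B:-
  1. max(3,9)=9c; end=15; A:t0 B:t1
  2. max(7,9)=9c; end=24; A:t2 B:t1
  3. max(8,7)=8c; end=32; A:t2 B:t3
  4. max(7,9)=9c; end=41; A:t4 B:t3
  5. max(7,2)=7c; end=48; A:t4 B:t5
  6. 3=3c; end=51; A:t4 B:t5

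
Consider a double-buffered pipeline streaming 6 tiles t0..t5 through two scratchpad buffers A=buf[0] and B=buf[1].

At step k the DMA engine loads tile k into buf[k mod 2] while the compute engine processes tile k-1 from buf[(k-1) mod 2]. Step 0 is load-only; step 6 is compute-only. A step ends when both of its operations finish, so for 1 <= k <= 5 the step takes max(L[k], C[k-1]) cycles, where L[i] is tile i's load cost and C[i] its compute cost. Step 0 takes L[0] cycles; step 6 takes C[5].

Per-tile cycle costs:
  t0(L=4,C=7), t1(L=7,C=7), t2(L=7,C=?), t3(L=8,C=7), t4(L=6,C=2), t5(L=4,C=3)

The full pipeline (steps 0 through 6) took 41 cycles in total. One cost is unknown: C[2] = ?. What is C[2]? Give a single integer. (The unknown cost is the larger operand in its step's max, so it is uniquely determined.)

step 0 = dur = L[0]=4 = 4
step 1 = dur = max(L[1]=7, C[0]=7) = 7
step 2 = dur = max(L[2]=7, C[1]=7) = 7
step 3 = dur = max(L[3]=8, C[2]=?) = C[2]  (unknown; binding)
step 4 = dur = max(L[4]=6, C[3]=7) = 7
step 5 = dur = max(L[5]=4, C[4]=2) = 4
step 6 = dur = C[5]=3 = 3
sum of known step durations = 32
dur[3] = total - known = 41 - 32 = 9
C[2] is the binding max in step 3, so C[2] = dur[3] = 9

C[2] = 9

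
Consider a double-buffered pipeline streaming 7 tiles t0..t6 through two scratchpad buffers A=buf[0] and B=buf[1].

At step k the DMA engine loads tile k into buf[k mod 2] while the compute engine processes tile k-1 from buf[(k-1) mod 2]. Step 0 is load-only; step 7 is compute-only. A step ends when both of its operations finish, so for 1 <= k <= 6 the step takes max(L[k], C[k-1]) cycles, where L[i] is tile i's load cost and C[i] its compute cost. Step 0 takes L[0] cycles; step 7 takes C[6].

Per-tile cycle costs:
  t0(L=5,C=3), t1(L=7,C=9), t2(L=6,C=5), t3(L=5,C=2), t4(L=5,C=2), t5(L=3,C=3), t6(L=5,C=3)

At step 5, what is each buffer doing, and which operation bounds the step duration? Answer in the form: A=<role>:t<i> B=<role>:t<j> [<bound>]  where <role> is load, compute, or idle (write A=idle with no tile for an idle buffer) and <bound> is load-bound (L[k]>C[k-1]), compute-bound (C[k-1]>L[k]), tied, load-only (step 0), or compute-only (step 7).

step 5: A=compute:t4 B=load:t5 [load-bound]

  0. 5=5c; end=5; A:t0 B:-
  1. max(7,3)=7c; end=12; A:t0 B:t1
  2. max(6,9)=9c; end=21; A:t2 B:t1
  3. max(5,5)=5c; end=26; A:t2 B:t3
  4. max(5,2)=5c; end=31; A:t4 B:t3
  5. max(3,2)=3c; end=34; A:t4 B:t5
  6. max(5,3)=5c; end=39; A:t6 B:t5
  7. 3=3c; end=42; A:t6 B:t5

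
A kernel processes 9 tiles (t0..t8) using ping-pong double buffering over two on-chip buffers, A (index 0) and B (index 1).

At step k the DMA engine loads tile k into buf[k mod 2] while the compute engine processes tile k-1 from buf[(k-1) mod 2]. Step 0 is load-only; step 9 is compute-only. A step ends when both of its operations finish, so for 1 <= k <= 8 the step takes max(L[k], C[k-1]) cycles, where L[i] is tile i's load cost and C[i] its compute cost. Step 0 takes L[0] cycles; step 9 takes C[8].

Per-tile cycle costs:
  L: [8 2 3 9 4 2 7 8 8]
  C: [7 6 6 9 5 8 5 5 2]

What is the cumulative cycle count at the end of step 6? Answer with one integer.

k=0 load=t0/8c comp=- wait=8 total=8
k=1 load=t1/2c comp=t0/7c wait=7 total=15
k=2 load=t2/3c comp=t1/6c wait=6 total=21
k=3 load=t3/9c comp=t2/6c wait=9 total=30
k=4 load=t4/4c comp=t3/9c wait=9 total=39
k=5 load=t5/2c comp=t4/5c wait=5 total=44
k=6 load=t6/7c comp=t5/8c wait=8 total=52
k=7 load=t7/8c comp=t6/5c wait=8 total=60
k=8 load=t8/8c comp=t7/5c wait=8 total=68
k=9 load=- comp=t8/2c wait=2 total=70

end_cycle[6] = 52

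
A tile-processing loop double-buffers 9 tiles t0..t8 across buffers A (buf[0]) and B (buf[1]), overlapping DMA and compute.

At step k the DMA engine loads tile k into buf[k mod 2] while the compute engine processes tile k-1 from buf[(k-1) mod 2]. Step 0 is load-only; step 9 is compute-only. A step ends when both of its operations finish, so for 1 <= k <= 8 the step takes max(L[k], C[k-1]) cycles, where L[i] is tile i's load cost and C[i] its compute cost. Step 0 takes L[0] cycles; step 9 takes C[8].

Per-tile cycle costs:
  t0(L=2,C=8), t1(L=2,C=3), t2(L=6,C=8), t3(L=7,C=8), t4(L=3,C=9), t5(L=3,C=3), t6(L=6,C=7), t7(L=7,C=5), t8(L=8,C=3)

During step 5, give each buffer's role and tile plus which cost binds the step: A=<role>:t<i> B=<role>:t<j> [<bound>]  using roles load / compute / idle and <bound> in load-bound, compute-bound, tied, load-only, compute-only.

  0. 2=2c; end=2; A:t0 B:-
  1. max(2,8)=8c; end=10; A:t0 B:t1
  2. max(6,3)=6c; end=16; A:t2 B:t1
  3. max(7,8)=8c; end=24; A:t2 B:t3
  4. max(3,8)=8c; end=32; A:t4 B:t3
  5. max(3,9)=9c; end=41; A:t4 B:t5
  6. max(6,3)=6c; end=47; A:t6 B:t5
  7. max(7,7)=7c; end=54; A:t6 B:t7
  8. max(8,5)=8c; end=62; A:t8 B:t7
  9. 3=3c; end=65; A:t8 B:t7

step 5: A=compute:t4 B=load:t5 [compute-bound]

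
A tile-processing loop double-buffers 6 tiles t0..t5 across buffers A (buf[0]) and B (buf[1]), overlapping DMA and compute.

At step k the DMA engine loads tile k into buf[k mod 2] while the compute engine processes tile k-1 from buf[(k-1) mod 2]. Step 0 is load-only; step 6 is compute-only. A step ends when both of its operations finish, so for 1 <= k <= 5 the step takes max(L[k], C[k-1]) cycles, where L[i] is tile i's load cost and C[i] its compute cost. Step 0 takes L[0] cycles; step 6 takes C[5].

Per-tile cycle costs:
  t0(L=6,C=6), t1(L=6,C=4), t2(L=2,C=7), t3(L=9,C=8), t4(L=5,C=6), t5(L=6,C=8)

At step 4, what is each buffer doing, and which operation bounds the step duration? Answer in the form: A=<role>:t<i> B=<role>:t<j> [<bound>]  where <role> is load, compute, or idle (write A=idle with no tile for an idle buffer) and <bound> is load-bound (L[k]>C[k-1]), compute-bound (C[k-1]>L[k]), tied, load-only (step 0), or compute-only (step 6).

  0. 6=6c; end=6; A:t0 B:-
  1. max(6,6)=6c; end=12; A:t0 B:t1
  2. max(2,4)=4c; end=16; A:t2 B:t1
  3. max(9,7)=9c; end=25; A:t2 B:t3
  4. max(5,8)=8c; end=33; A:t4 B:t3
  5. max(6,6)=6c; end=39; A:t4 B:t5
  6. 8=8c; end=47; A:t4 B:t5

step 4: A=load:t4 B=compute:t3 [compute-bound]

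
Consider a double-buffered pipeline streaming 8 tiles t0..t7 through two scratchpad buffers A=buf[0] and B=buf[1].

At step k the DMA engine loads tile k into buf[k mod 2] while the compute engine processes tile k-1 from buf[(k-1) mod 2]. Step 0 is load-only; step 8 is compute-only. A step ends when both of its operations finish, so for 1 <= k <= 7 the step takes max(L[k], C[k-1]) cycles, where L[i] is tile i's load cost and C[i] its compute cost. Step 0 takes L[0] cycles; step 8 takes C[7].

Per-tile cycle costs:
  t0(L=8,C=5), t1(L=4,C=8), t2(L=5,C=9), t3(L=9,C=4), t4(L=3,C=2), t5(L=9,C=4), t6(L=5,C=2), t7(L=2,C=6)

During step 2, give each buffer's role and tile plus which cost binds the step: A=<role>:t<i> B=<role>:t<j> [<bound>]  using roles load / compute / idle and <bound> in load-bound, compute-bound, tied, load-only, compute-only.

step 2: A=load:t2 B=compute:t1 [compute-bound]

[0] DMA t0→A (8c) ∥ CU idle ⇒ 8c, clock 8
[1] DMA t1→B (4c) ∥ CU A:t0 (5c) ⇒ 5c, clock 13
[2] DMA t2→A (5c) ∥ CU B:t1 (8c) ⇒ 8c, clock 21
[3] DMA t3→B (9c) ∥ CU A:t2 (9c) ⇒ 9c, clock 30
[4] DMA t4→A (3c) ∥ CU B:t3 (4c) ⇒ 4c, clock 34
[5] DMA t5→B (9c) ∥ CU A:t4 (2c) ⇒ 9c, clock 43
[6] DMA t6→A (5c) ∥ CU B:t5 (4c) ⇒ 5c, clock 48
[7] DMA t7→B (2c) ∥ CU A:t6 (2c) ⇒ 2c, clock 50
[8] DMA idle ∥ CU B:t7 (6c) ⇒ 6c, clock 56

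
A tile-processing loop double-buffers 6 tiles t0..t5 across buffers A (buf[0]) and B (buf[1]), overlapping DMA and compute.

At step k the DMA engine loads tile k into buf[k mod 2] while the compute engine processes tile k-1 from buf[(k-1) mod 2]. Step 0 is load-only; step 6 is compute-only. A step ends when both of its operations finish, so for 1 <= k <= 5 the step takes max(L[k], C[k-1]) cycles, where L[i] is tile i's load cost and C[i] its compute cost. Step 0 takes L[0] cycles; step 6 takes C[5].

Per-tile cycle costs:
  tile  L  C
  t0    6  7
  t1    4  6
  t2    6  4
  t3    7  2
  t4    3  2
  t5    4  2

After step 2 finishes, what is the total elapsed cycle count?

end_cycle[2] = 19

step 0: L[0]=6 → dur=6, Σ=6 | A=load:t0 B=idle [load-only]
step 1: L[1]=4 C[0]=7 → dur=7, Σ=13 | A=compute:t0 B=load:t1 [compute-bound]
step 2: L[2]=6 C[1]=6 → dur=6, Σ=19 | A=load:t2 B=compute:t1 [tied]
step 3: L[3]=7 C[2]=4 → dur=7, Σ=26 | A=compute:t2 B=load:t3 [load-bound]
step 4: L[4]=3 C[3]=2 → dur=3, Σ=29 | A=load:t4 B=compute:t3 [load-bound]
step 5: L[5]=4 C[4]=2 → dur=4, Σ=33 | A=compute:t4 B=load:t5 [load-bound]
step 6: C[5]=2 → dur=2, Σ=35 | A=idle B=compute:t5 [compute-only]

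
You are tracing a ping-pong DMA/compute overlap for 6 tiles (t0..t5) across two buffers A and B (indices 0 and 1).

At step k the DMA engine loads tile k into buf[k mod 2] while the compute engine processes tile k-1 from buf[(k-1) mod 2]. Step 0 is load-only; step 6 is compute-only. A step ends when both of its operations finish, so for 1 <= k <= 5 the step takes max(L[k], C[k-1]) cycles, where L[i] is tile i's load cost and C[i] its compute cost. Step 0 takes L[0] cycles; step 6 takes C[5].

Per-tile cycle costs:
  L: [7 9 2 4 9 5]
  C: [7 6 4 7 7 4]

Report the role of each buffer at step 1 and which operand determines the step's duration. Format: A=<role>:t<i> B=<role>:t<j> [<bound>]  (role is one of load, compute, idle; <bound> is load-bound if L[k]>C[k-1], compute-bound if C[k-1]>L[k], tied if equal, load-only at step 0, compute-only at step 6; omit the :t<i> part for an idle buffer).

  0. 7=7c; end=7; A:t0 B:-
  1. max(9,7)=9c; end=16; A:t0 B:t1
  2. max(2,6)=6c; end=22; A:t2 B:t1
  3. max(4,4)=4c; end=26; A:t2 B:t3
  4. max(9,7)=9c; end=35; A:t4 B:t3
  5. max(5,7)=7c; end=42; A:t4 B:t5
  6. 4=4c; end=46; A:t4 B:t5

step 1: A=compute:t0 B=load:t1 [load-bound]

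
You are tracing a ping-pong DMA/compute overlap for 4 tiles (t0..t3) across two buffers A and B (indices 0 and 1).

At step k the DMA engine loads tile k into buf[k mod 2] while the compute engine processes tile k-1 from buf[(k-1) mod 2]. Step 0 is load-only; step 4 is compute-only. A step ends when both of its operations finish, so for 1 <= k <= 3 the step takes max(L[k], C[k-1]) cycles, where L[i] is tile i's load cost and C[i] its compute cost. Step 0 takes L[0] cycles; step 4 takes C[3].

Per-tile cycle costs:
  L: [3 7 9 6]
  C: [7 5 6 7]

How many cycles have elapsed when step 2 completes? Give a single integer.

[0] DMA t0→A (3c) ∥ CU idle ⇒ 3c, clock 3
[1] DMA t1→B (7c) ∥ CU A:t0 (7c) ⇒ 7c, clock 10
[2] DMA t2→A (9c) ∥ CU B:t1 (5c) ⇒ 9c, clock 19
[3] DMA t3→B (6c) ∥ CU A:t2 (6c) ⇒ 6c, clock 25
[4] DMA idle ∥ CU B:t3 (7c) ⇒ 7c, clock 32

end_cycle[2] = 19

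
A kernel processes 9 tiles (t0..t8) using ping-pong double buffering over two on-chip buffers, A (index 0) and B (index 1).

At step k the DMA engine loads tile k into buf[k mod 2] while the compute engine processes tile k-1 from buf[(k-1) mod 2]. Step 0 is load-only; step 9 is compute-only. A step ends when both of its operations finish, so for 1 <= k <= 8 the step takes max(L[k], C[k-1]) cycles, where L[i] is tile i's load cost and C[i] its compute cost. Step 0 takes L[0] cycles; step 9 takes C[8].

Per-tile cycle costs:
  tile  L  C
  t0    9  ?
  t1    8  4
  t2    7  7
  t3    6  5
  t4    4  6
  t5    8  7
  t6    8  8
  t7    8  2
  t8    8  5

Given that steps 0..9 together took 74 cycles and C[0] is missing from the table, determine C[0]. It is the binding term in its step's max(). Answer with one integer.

step 0 | dur = L[0]=9 = 9
step 1 | dur = max(L[1]=8, C[0]=?) = C[0]  (unknown; binding)
step 2 | dur = max(L[2]=7, C[1]=4) = 7
step 3 | dur = max(L[3]=6, C[2]=7) = 7
step 4 | dur = max(L[4]=4, C[3]=5) = 5
step 5 | dur = max(L[5]=8, C[4]=6) = 8
step 6 | dur = max(L[6]=8, C[5]=7) = 8
step 7 | dur = max(L[7]=8, C[6]=8) = 8
step 8 | dur = max(L[8]=8, C[7]=2) = 8
step 9 | dur = C[8]=5 = 5
sum of known step durations = 65
dur[1] = total - known = 74 - 65 = 9
C[0] is the binding max in step 1, so C[0] = dur[1] = 9

C[0] = 9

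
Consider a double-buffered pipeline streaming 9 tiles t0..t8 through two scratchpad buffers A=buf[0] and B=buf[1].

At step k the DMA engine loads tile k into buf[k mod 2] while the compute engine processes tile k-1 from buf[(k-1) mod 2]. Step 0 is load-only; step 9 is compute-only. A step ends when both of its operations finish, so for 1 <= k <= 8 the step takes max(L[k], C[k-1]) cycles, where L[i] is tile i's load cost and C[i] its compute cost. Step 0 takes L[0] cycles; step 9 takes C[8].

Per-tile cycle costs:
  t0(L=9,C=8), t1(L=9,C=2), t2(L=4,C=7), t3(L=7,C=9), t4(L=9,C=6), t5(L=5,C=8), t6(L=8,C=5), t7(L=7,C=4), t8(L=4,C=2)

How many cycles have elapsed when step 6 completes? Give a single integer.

[0] DMA t0→A (9c) ∥ CU idle ⇒ 9c, clock 9
[1] DMA t1→B (9c) ∥ CU A:t0 (8c) ⇒ 9c, clock 18
[2] DMA t2→A (4c) ∥ CU B:t1 (2c) ⇒ 4c, clock 22
[3] DMA t3→B (7c) ∥ CU A:t2 (7c) ⇒ 7c, clock 29
[4] DMA t4→A (9c) ∥ CU B:t3 (9c) ⇒ 9c, clock 38
[5] DMA t5→B (5c) ∥ CU A:t4 (6c) ⇒ 6c, clock 44
[6] DMA t6→A (8c) ∥ CU B:t5 (8c) ⇒ 8c, clock 52
[7] DMA t7→B (7c) ∥ CU A:t6 (5c) ⇒ 7c, clock 59
[8] DMA t8→A (4c) ∥ CU B:t7 (4c) ⇒ 4c, clock 63
[9] DMA idle ∥ CU A:t8 (2c) ⇒ 2c, clock 65

end_cycle[6] = 52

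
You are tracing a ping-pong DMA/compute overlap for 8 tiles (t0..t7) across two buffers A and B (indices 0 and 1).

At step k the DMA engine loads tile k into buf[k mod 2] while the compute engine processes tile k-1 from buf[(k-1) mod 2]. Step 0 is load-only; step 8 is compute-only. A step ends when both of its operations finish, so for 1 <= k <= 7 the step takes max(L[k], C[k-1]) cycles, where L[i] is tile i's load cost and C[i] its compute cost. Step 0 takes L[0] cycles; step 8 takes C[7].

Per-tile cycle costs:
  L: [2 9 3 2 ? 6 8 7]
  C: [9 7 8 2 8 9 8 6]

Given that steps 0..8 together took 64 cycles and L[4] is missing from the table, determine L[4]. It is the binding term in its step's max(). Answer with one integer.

step 0: dur = L[0]=2 = 2
step 1: dur = max(L[1]=9, C[0]=9) = 9
step 2: dur = max(L[2]=3, C[1]=7) = 7
step 3: dur = max(L[3]=2, C[2]=8) = 8
step 4: dur = max(L[4]=?, C[3]=2) = L[4]  (unknown; binding)
step 5: dur = max(L[5]=6, C[4]=8) = 8
step 6: dur = max(L[6]=8, C[5]=9) = 9
step 7: dur = max(L[7]=7, C[6]=8) = 8
step 8: dur = C[7]=6 = 6
sum of known step durations = 57
dur[4] = total - known = 64 - 57 = 7
L[4] is the binding max in step 4, so L[4] = dur[4] = 7

L[4] = 7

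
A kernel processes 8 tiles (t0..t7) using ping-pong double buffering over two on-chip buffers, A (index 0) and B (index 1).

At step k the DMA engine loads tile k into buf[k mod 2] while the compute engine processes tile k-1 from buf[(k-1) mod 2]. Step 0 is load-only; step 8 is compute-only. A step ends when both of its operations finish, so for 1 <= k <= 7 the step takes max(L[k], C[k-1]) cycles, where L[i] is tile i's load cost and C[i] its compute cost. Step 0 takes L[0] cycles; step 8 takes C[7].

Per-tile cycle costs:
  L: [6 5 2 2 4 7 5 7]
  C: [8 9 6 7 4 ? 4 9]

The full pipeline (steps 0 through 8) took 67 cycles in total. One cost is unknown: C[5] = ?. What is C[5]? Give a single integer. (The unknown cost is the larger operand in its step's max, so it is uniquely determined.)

step 0 → dur = L[0]=6 = 6
step 1 → dur = max(L[1]=5, C[0]=8) = 8
step 2 → dur = max(L[2]=2, C[1]=9) = 9
step 3 → dur = max(L[3]=2, C[2]=6) = 6
step 4 → dur = max(L[4]=4, C[3]=7) = 7
step 5 → dur = max(L[5]=7, C[4]=4) = 7
step 6 → dur = max(L[6]=5, C[5]=?) = C[5]  (unknown; binding)
step 7 → dur = max(L[7]=7, C[6]=4) = 7
step 8 → dur = C[7]=9 = 9
sum of known step durations = 59
dur[6] = total - known = 67 - 59 = 8
C[5] is the binding max in step 6, so C[5] = dur[6] = 8

C[5] = 8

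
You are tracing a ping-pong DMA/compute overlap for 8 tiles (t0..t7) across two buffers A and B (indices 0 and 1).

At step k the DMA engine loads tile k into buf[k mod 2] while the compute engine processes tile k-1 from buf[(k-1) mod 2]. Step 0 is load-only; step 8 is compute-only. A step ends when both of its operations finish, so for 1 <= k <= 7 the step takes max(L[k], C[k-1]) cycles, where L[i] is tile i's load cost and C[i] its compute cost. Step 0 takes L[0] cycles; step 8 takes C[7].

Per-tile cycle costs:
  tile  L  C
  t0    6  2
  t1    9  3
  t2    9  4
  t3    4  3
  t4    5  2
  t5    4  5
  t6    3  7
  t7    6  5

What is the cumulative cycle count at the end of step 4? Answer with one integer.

step 0: L[0]=6 → dur=6, Σ=6 | A=load:t0 B=idle [load-only]
step 1: L[1]=9 C[0]=2 → dur=9, Σ=15 | A=compute:t0 B=load:t1 [load-bound]
step 2: L[2]=9 C[1]=3 → dur=9, Σ=24 | A=load:t2 B=compute:t1 [load-bound]
step 3: L[3]=4 C[2]=4 → dur=4, Σ=28 | A=compute:t2 B=load:t3 [tied]
step 4: L[4]=5 C[3]=3 → dur=5, Σ=33 | A=load:t4 B=compute:t3 [load-bound]
step 5: L[5]=4 C[4]=2 → dur=4, Σ=37 | A=compute:t4 B=load:t5 [load-bound]
step 6: L[6]=3 C[5]=5 → dur=5, Σ=42 | A=load:t6 B=compute:t5 [compute-bound]
step 7: L[7]=6 C[6]=7 → dur=7, Σ=49 | A=compute:t6 B=load:t7 [compute-bound]
step 8: C[7]=5 → dur=5, Σ=54 | A=idle B=compute:t7 [compute-only]

end_cycle[4] = 33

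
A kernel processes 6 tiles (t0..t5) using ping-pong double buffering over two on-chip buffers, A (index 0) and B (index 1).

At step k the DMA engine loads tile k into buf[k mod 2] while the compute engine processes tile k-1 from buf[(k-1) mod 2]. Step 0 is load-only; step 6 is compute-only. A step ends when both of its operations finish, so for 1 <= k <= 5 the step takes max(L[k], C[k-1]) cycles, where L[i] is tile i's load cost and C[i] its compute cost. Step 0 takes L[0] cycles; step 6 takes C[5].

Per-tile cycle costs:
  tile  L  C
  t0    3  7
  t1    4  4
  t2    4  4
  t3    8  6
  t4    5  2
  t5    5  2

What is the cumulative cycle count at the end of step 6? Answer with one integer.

end_cycle[6] = 35

  0. 3=3c; end=3; A:t0 B:-
  1. max(4,7)=7c; end=10; A:t0 B:t1
  2. max(4,4)=4c; end=14; A:t2 B:t1
  3. max(8,4)=8c; end=22; A:t2 B:t3
  4. max(5,6)=6c; end=28; A:t4 B:t3
  5. max(5,2)=5c; end=33; A:t4 B:t5
  6. 2=2c; end=35; A:t4 B:t5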